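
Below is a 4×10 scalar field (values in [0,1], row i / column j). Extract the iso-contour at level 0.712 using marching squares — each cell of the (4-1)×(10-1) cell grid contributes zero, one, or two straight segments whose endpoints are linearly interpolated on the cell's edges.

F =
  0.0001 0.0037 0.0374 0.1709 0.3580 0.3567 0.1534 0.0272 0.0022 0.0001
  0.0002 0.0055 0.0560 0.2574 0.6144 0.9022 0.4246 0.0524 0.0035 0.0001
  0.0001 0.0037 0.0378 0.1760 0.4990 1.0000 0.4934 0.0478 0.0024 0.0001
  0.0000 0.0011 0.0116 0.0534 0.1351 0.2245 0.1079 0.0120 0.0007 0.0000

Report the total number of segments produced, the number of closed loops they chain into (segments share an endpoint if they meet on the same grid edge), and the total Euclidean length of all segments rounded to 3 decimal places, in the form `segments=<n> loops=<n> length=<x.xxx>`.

cell (0,4): code 0100 → (0.651,5.000)–(1.000,4.339)
cell (0,5): code 1000 → (1.000,5.398)–(0.651,5.000)
cell (1,4): code 0110 → (1.000,4.339)–(2.000,4.425)
cell (1,5): code 1001 → (2.000,5.568)–(1.000,5.398)
cell (2,4): code 0010 → (2.000,4.425)–(2.371,5.000)
cell (2,5): code 0001 → (2.371,5.000)–(2.000,5.568)
total: 6 segments, chained into 1 closed loop(s), length Σ = 4.658029

segments=6 loops=1 length=4.658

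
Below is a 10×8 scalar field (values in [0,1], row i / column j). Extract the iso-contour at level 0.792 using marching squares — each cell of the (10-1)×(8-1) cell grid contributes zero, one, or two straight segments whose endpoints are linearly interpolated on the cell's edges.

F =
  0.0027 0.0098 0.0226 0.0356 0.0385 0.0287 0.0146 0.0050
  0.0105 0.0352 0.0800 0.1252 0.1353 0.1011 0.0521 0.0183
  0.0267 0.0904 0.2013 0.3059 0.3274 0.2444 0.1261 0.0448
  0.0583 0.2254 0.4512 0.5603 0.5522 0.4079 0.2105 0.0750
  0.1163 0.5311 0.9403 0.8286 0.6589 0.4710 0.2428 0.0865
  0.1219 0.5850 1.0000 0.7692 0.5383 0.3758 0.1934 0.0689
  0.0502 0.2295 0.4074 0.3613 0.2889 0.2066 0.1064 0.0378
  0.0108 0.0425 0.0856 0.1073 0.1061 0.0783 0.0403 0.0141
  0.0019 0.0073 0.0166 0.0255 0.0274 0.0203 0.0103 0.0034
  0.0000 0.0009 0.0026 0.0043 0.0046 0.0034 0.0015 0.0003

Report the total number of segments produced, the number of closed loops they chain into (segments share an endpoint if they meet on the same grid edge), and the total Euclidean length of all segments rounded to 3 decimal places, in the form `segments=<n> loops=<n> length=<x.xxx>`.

segments=8 loops=1 length=5.379

cell (3,1): code 0100 → (3.697,2.000)–(4.000,1.638)
cell (3,2): code 1100 → (3.864,3.000)–(3.697,2.000)
cell (3,3): code 1000 → (4.000,3.216)–(3.864,3.000)
cell (4,1): code 0110 → (4.000,1.638)–(5.000,1.499)
cell (4,2): code 1011 → (5.000,2.901)–(4.616,3.000)
cell (4,3): code 0001 → (4.616,3.000)–(4.000,3.216)
cell (5,1): code 0010 → (5.000,1.499)–(5.351,2.000)
cell (5,2): code 0001 → (5.351,2.000)–(5.000,2.901)
total: 8 segments, chained into 1 closed loop(s), length Σ = 5.379323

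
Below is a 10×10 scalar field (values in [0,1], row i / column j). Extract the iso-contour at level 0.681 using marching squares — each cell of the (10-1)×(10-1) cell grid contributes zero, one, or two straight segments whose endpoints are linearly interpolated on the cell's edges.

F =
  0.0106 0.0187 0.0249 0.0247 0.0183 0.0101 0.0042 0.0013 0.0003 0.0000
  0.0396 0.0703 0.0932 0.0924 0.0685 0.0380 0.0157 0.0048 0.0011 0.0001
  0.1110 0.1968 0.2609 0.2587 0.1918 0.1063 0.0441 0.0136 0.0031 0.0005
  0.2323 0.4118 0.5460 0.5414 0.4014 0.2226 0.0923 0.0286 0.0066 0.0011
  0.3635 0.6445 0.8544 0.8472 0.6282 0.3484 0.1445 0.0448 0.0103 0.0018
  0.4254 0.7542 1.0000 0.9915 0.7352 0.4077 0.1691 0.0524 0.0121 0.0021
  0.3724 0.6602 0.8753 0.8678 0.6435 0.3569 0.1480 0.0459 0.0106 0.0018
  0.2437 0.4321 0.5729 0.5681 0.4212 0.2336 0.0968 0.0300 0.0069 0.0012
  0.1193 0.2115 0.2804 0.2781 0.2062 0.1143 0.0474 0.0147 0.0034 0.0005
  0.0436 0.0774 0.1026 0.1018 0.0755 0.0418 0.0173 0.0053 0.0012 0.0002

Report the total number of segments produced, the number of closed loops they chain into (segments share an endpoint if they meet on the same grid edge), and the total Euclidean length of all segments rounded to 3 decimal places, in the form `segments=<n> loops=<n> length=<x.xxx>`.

segments=14 loops=1 length=10.350

cell (3,1): code 0100 → (3.438,2.000)–(4.000,1.174)
cell (3,2): code 1100 → (3.457,3.000)–(3.438,2.000)
cell (3,3): code 1000 → (4.000,3.759)–(3.457,3.000)
cell (4,0): code 0100 → (4.333,1.000)–(5.000,0.777)
cell (4,1): code 1110 → (4.000,1.174)–(4.333,1.000)
cell (4,3): code 1101 → (4.493,4.000)–(4.000,3.759)
cell (4,4): code 1000 → (5.000,4.165)–(4.493,4.000)
cell (5,0): code 0010 → (5.000,0.777)–(5.779,1.000)
cell (5,1): code 0111 → (5.779,1.000)–(6.000,1.097)
cell (5,3): code 1011 → (6.000,3.833)–(5.591,4.000)
cell (5,4): code 0001 → (5.591,4.000)–(5.000,4.165)
cell (6,1): code 0010 → (6.000,1.097)–(6.643,2.000)
cell (6,2): code 0011 → (6.643,2.000)–(6.623,3.000)
cell (6,3): code 0001 → (6.623,3.000)–(6.000,3.833)
total: 14 segments, chained into 1 closed loop(s), length Σ = 10.349784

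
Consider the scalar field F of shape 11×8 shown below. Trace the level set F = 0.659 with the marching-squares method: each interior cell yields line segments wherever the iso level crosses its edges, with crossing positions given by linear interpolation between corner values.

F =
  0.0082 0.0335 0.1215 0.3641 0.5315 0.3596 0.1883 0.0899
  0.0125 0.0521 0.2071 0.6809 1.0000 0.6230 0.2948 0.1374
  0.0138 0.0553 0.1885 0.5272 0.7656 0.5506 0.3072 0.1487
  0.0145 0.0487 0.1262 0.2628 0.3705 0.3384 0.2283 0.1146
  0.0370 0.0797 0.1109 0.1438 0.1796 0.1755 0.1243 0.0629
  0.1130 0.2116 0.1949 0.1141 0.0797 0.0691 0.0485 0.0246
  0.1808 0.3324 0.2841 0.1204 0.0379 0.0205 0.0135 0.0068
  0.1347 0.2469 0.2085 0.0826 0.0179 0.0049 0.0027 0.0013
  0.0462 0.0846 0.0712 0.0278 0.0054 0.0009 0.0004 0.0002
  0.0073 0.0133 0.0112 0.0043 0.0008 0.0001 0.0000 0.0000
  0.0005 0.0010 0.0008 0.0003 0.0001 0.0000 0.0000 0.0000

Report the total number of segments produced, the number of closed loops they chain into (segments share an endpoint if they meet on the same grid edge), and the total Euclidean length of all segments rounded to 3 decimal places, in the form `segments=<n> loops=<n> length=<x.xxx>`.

segments=8 loops=1 length=5.779

cell (0,2): code 0100 → (0.931,3.000)–(1.000,2.954)
cell (0,3): code 1100 → (0.272,4.000)–(0.931,3.000)
cell (0,4): code 1000 → (1.000,4.905)–(0.272,4.000)
cell (1,2): code 0010 → (1.000,2.954)–(1.142,3.000)
cell (1,3): code 0111 → (1.142,3.000)–(2.000,3.553)
cell (1,4): code 1001 → (2.000,4.496)–(1.000,4.905)
cell (2,3): code 0010 → (2.000,3.553)–(2.270,4.000)
cell (2,4): code 0001 → (2.270,4.000)–(2.000,4.496)
total: 8 segments, chained into 1 closed loop(s), length Σ = 5.778699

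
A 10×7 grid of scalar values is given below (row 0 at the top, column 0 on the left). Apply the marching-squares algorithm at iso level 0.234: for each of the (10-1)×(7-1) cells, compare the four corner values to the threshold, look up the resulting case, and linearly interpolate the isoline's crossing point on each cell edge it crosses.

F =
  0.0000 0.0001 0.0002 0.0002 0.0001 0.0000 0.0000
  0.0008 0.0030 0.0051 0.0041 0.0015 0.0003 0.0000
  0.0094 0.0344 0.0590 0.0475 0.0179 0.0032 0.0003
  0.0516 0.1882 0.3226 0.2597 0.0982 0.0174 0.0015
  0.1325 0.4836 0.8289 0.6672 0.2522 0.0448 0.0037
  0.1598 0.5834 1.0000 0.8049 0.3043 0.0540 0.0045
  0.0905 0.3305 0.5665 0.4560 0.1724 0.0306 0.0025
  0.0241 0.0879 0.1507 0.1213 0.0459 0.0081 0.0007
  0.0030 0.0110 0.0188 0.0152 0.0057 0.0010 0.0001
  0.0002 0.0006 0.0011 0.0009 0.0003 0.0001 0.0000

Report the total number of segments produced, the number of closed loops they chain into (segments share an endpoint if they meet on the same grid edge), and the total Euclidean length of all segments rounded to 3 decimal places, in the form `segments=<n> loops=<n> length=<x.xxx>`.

segments=16 loops=1 length=12.714

cell (2,1): code 0100 → (2.664,2.000)–(3.000,1.341)
cell (2,2): code 1100 → (2.879,3.000)–(2.664,2.000)
cell (2,3): code 1000 → (3.000,3.159)–(2.879,3.000)
cell (3,0): code 0100 → (3.155,1.000)–(4.000,0.289)
cell (3,1): code 1110 → (3.000,1.341)–(3.155,1.000)
cell (3,3): code 1101 → (3.882,4.000)–(3.000,3.159)
cell (3,4): code 1000 → (4.000,4.088)–(3.882,4.000)
cell (4,0): code 0110 → (4.000,0.289)–(5.000,0.175)
cell (4,4): code 1001 → (5.000,4.281)–(4.000,4.088)
cell (5,0): code 0110 → (5.000,0.175)–(6.000,0.598)
cell (5,3): code 1011 → (6.000,3.783)–(5.533,4.000)
cell (5,4): code 0001 → (5.533,4.000)–(5.000,4.281)
cell (6,0): code 0010 → (6.000,0.598)–(6.398,1.000)
cell (6,1): code 0011 → (6.398,1.000)–(6.800,2.000)
cell (6,2): code 0011 → (6.800,2.000)–(6.663,3.000)
cell (6,3): code 0001 → (6.663,3.000)–(6.000,3.783)
total: 16 segments, chained into 1 closed loop(s), length Σ = 12.713836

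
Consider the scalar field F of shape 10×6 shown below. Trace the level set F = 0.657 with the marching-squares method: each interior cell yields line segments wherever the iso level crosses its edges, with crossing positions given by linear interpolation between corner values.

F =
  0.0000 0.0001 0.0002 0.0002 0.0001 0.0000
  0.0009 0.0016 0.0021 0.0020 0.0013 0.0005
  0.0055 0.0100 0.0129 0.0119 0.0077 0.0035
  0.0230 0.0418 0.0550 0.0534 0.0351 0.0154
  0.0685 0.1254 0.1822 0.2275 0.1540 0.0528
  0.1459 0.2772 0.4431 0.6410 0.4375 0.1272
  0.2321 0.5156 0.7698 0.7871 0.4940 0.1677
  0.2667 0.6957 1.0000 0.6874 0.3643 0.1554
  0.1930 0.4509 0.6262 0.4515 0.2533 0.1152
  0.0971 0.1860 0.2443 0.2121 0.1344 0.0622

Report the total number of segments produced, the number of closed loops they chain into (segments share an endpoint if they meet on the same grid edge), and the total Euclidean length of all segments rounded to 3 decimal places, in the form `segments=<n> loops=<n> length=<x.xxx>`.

segments=10 loops=1 length=7.822

cell (5,1): code 0100 → (5.655,2.000)–(6.000,1.556)
cell (5,2): code 1100 → (5.110,3.000)–(5.655,2.000)
cell (5,3): code 1000 → (6.000,3.444)–(5.110,3.000)
cell (6,0): code 0100 → (6.785,1.000)–(7.000,0.910)
cell (6,1): code 1110 → (6.000,1.556)–(6.785,1.000)
cell (6,3): code 1001 → (7.000,3.094)–(6.000,3.444)
cell (7,0): code 0010 → (7.000,0.910)–(7.158,1.000)
cell (7,1): code 0011 → (7.158,1.000)–(7.918,2.000)
cell (7,2): code 0011 → (7.918,2.000)–(7.129,3.000)
cell (7,3): code 0001 → (7.129,3.000)–(7.000,3.094)
total: 10 segments, chained into 1 closed loop(s), length Σ = 7.821790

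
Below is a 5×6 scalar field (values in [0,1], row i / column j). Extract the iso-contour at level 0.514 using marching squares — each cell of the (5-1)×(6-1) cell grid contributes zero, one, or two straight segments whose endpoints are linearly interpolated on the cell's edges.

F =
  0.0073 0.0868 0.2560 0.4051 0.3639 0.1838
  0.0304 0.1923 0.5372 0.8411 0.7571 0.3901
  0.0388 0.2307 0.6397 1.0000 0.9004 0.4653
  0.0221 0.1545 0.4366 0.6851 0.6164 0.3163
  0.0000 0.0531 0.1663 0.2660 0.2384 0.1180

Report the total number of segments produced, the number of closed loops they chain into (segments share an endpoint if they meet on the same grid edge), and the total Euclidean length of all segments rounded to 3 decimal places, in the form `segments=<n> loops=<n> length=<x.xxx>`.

cell (0,1): code 0100 → (0.917,2.000)–(1.000,1.933)
cell (0,2): code 1100 → (0.250,3.000)–(0.917,2.000)
cell (0,3): code 1100 → (0.382,4.000)–(0.250,3.000)
cell (0,4): code 1000 → (1.000,4.662)–(0.382,4.000)
cell (1,1): code 0110 → (1.000,1.933)–(2.000,1.693)
cell (1,4): code 1001 → (2.000,4.888)–(1.000,4.662)
cell (2,1): code 0010 → (2.000,1.693)–(2.619,2.000)
cell (2,2): code 0111 → (2.619,2.000)–(3.000,2.311)
cell (2,4): code 1001 → (3.000,4.341)–(2.000,4.888)
cell (3,2): code 0010 → (3.000,2.311)–(3.408,3.000)
cell (3,3): code 0011 → (3.408,3.000)–(3.271,4.000)
cell (3,4): code 0001 → (3.271,4.000)–(3.000,4.341)
total: 12 segments, chained into 1 closed loop(s), length Σ = 9.845711

segments=12 loops=1 length=9.846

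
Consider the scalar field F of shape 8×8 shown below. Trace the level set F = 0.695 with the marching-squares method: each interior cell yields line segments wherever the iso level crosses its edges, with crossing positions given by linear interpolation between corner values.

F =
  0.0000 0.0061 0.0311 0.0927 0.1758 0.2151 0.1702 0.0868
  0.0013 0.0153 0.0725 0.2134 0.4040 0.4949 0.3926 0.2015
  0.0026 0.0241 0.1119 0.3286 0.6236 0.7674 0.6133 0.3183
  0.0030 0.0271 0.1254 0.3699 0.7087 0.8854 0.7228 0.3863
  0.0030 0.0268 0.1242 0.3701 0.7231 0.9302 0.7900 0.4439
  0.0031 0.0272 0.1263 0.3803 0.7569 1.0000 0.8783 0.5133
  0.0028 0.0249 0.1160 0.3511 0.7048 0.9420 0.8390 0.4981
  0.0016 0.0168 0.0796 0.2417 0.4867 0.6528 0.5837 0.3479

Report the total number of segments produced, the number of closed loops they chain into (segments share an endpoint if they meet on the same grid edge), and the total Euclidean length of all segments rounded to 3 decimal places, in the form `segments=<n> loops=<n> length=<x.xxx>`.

cell (1,4): code 0100 → (1.734,5.000)–(2.000,4.497)
cell (1,5): code 1000 → (2.000,5.470)–(1.734,5.000)
cell (2,3): code 0100 → (2.839,4.000)–(3.000,3.960)
cell (2,4): code 1110 → (2.000,4.497)–(2.839,4.000)
cell (2,5): code 1101 → (2.746,6.000)–(2.000,5.470)
cell (2,6): code 1000 → (3.000,6.083)–(2.746,6.000)
cell (3,3): code 0110 → (3.000,3.960)–(4.000,3.920)
cell (3,6): code 1001 → (4.000,6.274)–(3.000,6.083)
cell (4,3): code 0110 → (4.000,3.920)–(5.000,3.836)
cell (4,6): code 1001 → (5.000,6.502)–(4.000,6.274)
cell (5,3): code 0110 → (5.000,3.836)–(6.000,3.972)
cell (5,6): code 1001 → (6.000,6.422)–(5.000,6.502)
cell (6,3): code 0010 → (6.000,3.972)–(6.045,4.000)
cell (6,4): code 0011 → (6.045,4.000)–(6.854,5.000)
cell (6,5): code 0011 → (6.854,5.000)–(6.564,6.000)
cell (6,6): code 0001 → (6.564,6.000)–(6.000,6.422)
total: 16 segments, chained into 1 closed loop(s), length Σ = 12.577928

segments=16 loops=1 length=12.578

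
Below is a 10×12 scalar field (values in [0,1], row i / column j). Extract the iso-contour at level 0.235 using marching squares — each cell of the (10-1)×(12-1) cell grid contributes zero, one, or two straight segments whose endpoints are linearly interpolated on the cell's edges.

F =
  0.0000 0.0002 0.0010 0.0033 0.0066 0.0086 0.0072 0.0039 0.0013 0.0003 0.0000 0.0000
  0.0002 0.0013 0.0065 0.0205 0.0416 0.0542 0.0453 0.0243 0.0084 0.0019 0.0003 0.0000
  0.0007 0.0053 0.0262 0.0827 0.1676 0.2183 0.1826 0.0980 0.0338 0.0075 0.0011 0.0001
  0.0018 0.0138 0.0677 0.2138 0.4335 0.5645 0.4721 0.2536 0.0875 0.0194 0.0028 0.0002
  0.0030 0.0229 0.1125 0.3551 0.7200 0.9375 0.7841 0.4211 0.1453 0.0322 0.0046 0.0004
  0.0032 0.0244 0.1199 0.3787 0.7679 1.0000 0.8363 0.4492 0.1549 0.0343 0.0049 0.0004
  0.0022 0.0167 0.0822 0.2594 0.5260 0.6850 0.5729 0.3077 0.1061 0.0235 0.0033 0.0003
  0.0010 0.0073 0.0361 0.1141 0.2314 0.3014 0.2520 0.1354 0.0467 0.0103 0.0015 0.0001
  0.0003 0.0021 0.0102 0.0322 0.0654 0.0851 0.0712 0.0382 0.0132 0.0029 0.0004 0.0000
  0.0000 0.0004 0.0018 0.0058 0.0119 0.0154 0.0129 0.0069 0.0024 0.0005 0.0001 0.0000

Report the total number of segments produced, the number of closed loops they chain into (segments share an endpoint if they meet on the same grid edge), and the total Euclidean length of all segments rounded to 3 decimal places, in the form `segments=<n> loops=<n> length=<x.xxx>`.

cell (2,3): code 0100 → (2.253,4.000)–(3.000,3.096)
cell (2,4): code 1100 → (2.048,5.000)–(2.253,4.000)
cell (2,5): code 1100 → (2.181,6.000)–(2.048,5.000)
cell (2,6): code 1100 → (2.880,7.000)–(2.181,6.000)
cell (2,7): code 1000 → (3.000,7.112)–(2.880,7.000)
cell (3,2): code 0100 → (3.150,3.000)–(4.000,2.505)
cell (3,3): code 1110 → (3.000,3.096)–(3.150,3.000)
cell (3,7): code 1001 → (4.000,7.675)–(3.000,7.112)
cell (4,2): code 0110 → (4.000,2.505)–(5.000,2.445)
cell (4,7): code 1001 → (5.000,7.728)–(4.000,7.675)
cell (5,2): code 0110 → (5.000,2.445)–(6.000,2.862)
cell (5,7): code 1001 → (6.000,7.361)–(5.000,7.728)
cell (6,2): code 0010 → (6.000,2.862)–(6.168,3.000)
cell (6,3): code 0011 → (6.168,3.000)–(6.988,4.000)
cell (6,4): code 0111 → (6.988,4.000)–(7.000,4.051)
cell (6,6): code 1011 → (7.000,6.146)–(6.422,7.000)
cell (6,7): code 0001 → (6.422,7.000)–(6.000,7.361)
cell (7,4): code 0010 → (7.000,4.051)–(7.307,5.000)
cell (7,5): code 0011 → (7.307,5.000)–(7.094,6.000)
cell (7,6): code 0001 → (7.094,6.000)–(7.000,6.146)
total: 20 segments, chained into 1 closed loop(s), length Σ = 16.389981

segments=20 loops=1 length=16.390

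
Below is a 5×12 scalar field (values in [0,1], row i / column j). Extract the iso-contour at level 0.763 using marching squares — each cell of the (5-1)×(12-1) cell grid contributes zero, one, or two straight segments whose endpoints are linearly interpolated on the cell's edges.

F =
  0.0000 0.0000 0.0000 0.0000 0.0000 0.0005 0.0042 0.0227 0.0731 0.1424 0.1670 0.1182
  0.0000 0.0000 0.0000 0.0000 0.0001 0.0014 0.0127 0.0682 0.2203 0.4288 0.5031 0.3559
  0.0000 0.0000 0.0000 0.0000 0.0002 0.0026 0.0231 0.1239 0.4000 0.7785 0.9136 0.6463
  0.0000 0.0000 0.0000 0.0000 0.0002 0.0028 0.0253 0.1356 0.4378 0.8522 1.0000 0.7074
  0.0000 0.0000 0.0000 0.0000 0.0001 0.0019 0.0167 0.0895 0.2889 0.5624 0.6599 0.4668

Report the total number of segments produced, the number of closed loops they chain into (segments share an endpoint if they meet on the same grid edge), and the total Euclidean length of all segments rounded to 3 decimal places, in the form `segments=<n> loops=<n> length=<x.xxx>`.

cell (1,8): code 0100 → (1.956,9.000)–(2.000,8.959)
cell (1,9): code 1100 → (1.633,10.000)–(1.956,9.000)
cell (1,10): code 1000 → (2.000,10.563)–(1.633,10.000)
cell (2,8): code 0110 → (2.000,8.959)–(3.000,8.785)
cell (2,10): code 1001 → (3.000,10.810)–(2.000,10.563)
cell (3,8): code 0010 → (3.000,8.785)–(3.308,9.000)
cell (3,9): code 0011 → (3.308,9.000)–(3.697,10.000)
cell (3,10): code 0001 → (3.697,10.000)–(3.000,10.810)
total: 8 segments, chained into 1 closed loop(s), length Σ = 6.345535

segments=8 loops=1 length=6.346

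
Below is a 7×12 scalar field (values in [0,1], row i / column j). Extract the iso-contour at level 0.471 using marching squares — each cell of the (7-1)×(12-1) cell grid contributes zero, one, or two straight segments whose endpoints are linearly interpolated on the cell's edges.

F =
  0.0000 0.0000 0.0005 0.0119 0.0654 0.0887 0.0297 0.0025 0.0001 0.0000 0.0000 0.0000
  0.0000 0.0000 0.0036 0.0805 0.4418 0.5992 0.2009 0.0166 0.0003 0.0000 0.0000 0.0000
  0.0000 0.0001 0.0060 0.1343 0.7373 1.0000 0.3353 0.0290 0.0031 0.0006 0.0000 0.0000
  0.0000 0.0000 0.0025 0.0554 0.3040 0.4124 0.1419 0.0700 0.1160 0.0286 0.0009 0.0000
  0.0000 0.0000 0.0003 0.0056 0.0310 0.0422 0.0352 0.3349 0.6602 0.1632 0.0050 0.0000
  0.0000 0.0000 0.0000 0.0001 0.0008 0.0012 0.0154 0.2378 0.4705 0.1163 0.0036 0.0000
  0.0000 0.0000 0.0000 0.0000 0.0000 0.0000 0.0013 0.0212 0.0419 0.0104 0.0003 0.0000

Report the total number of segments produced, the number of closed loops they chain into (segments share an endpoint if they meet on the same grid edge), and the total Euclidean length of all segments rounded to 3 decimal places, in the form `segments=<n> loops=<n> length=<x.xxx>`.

segments=12 loops=2 length=9.995

cell (0,4): code 0100 → (0.749,5.000)–(1.000,4.186)
cell (0,5): code 1000 → (1.000,5.322)–(0.749,5.000)
cell (1,3): code 0100 → (1.099,4.000)–(2.000,3.558)
cell (1,4): code 1110 → (1.000,4.186)–(1.099,4.000)
cell (1,5): code 1001 → (2.000,5.796)–(1.000,5.322)
cell (2,3): code 0010 → (2.000,3.558)–(2.615,4.000)
cell (2,4): code 0011 → (2.615,4.000)–(2.900,5.000)
cell (2,5): code 0001 → (2.900,5.000)–(2.000,5.796)
cell (3,7): code 0100 → (3.652,8.000)–(4.000,7.418)
cell (3,8): code 1000 → (4.000,8.381)–(3.652,8.000)
cell (4,7): code 0010 → (4.000,7.418)–(4.997,8.000)
cell (4,8): code 0001 → (4.997,8.000)–(4.000,8.381)
total: 12 segments, chained into 2 closed loop(s), length Σ = 9.994659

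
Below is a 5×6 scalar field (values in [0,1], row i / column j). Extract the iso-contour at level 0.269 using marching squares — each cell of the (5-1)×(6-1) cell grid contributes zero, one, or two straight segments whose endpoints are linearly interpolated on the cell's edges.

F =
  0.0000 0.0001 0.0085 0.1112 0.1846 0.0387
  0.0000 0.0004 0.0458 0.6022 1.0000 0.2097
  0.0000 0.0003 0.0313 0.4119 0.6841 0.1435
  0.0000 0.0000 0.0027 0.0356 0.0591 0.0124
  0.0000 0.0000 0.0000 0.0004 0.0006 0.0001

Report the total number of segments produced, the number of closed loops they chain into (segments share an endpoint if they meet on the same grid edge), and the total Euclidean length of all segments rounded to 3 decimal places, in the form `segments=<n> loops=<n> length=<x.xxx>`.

cell (0,2): code 0100 → (0.321,3.000)–(1.000,2.401)
cell (0,3): code 1100 → (0.104,4.000)–(0.321,3.000)
cell (0,4): code 1000 → (1.000,4.925)–(0.104,4.000)
cell (1,2): code 0110 → (1.000,2.401)–(2.000,2.625)
cell (1,4): code 1001 → (2.000,4.768)–(1.000,4.925)
cell (2,2): code 0010 → (2.000,2.625)–(2.380,3.000)
cell (2,3): code 0011 → (2.380,3.000)–(2.664,4.000)
cell (2,4): code 0001 → (2.664,4.000)–(2.000,4.768)
total: 8 segments, chained into 1 closed loop(s), length Σ = 7.842477

segments=8 loops=1 length=7.842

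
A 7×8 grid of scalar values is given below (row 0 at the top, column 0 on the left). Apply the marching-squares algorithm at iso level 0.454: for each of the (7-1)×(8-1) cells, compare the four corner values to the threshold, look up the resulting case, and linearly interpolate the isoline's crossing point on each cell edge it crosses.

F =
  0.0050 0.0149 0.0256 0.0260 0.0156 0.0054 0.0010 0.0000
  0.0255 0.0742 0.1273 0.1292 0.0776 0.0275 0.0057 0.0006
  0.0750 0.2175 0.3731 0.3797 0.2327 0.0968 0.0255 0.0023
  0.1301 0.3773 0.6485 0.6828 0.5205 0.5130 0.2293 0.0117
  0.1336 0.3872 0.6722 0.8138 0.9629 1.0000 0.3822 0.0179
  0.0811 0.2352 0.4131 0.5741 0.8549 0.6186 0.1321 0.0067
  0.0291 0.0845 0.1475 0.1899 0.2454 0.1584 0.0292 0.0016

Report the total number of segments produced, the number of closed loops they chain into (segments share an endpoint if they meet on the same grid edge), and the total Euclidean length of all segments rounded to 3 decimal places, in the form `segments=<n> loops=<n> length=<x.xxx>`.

cell (2,1): code 0100 → (2.294,2.000)–(3.000,1.283)
cell (2,2): code 1100 → (2.245,3.000)–(2.294,2.000)
cell (2,3): code 1100 → (2.769,4.000)–(2.245,3.000)
cell (2,4): code 1100 → (2.858,5.000)–(2.769,4.000)
cell (2,5): code 1000 → (3.000,5.208)–(2.858,5.000)
cell (3,1): code 0110 → (3.000,1.283)–(4.000,1.234)
cell (3,5): code 1001 → (4.000,5.884)–(3.000,5.208)
cell (4,1): code 0010 → (4.000,1.234)–(4.842,2.000)
cell (4,2): code 0111 → (4.842,2.000)–(5.000,2.254)
cell (4,5): code 1001 → (5.000,5.338)–(4.000,5.884)
cell (5,2): code 0010 → (5.000,2.254)–(5.313,3.000)
cell (5,3): code 0011 → (5.313,3.000)–(5.658,4.000)
cell (5,4): code 0011 → (5.658,4.000)–(5.358,5.000)
cell (5,5): code 0001 → (5.358,5.000)–(5.000,5.338)
total: 14 segments, chained into 1 closed loop(s), length Σ = 12.579805

segments=14 loops=1 length=12.580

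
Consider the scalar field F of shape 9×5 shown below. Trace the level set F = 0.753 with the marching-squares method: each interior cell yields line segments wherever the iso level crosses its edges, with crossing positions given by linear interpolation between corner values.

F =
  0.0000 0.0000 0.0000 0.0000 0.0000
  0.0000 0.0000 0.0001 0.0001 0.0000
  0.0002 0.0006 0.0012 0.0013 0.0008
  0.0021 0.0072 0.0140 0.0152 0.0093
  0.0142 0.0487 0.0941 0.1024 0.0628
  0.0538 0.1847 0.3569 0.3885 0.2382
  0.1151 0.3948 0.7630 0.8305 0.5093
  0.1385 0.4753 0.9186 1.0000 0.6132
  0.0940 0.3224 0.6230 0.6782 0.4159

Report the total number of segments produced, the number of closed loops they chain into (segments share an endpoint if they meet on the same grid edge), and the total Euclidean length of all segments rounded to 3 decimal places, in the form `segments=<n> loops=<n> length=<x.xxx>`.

cell (5,1): code 0100 → (5.975,2.000)–(6.000,1.973)
cell (5,2): code 1100 → (5.825,3.000)–(5.975,2.000)
cell (5,3): code 1000 → (6.000,3.241)–(5.825,3.000)
cell (6,1): code 0110 → (6.000,1.973)–(7.000,1.626)
cell (6,3): code 1001 → (7.000,3.639)–(6.000,3.241)
cell (7,1): code 0010 → (7.000,1.626)–(7.560,2.000)
cell (7,2): code 0011 → (7.560,2.000)–(7.768,3.000)
cell (7,3): code 0001 → (7.768,3.000)–(7.000,3.639)
total: 8 segments, chained into 1 closed loop(s), length Σ = 6.173616

segments=8 loops=1 length=6.174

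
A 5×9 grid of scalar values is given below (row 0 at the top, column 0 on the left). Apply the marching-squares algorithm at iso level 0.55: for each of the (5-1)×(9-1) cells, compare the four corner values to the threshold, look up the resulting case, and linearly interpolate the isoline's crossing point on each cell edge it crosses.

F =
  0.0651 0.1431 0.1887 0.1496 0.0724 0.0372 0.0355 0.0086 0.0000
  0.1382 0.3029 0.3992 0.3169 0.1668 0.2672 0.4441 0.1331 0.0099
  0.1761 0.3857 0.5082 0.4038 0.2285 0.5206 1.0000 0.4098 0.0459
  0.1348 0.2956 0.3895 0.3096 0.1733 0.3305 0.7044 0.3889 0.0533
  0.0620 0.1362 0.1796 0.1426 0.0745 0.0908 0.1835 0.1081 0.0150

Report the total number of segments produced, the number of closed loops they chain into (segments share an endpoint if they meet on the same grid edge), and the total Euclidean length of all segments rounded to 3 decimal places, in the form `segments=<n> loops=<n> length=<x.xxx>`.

cell (1,5): code 0100 → (1.191,6.000)–(2.000,5.061)
cell (1,6): code 1000 → (2.000,6.762)–(1.191,6.000)
cell (2,5): code 0110 → (2.000,5.061)–(3.000,5.587)
cell (2,6): code 1001 → (3.000,6.489)–(2.000,6.762)
cell (3,5): code 0010 → (3.000,5.587)–(3.296,6.000)
cell (3,6): code 0001 → (3.296,6.000)–(3.000,6.489)
total: 6 segments, chained into 1 closed loop(s), length Σ = 5.598399

segments=6 loops=1 length=5.598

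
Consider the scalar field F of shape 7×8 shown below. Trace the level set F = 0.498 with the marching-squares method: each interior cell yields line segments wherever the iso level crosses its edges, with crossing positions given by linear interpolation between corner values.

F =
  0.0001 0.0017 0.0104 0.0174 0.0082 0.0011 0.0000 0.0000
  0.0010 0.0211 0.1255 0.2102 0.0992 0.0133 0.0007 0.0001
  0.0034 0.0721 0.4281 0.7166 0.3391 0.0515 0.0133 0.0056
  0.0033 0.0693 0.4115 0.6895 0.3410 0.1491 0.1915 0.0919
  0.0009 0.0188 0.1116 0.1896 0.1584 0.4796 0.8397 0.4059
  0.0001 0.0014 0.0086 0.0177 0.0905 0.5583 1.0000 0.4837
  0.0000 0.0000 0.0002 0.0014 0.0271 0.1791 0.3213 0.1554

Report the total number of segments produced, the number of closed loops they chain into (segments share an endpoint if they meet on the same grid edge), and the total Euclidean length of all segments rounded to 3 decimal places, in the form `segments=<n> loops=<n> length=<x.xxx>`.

cell (1,2): code 0100 → (1.568,3.000)–(2.000,2.242)
cell (1,3): code 1000 → (2.000,3.579)–(1.568,3.000)
cell (2,2): code 0110 → (2.000,2.242)–(3.000,2.311)
cell (2,3): code 1001 → (3.000,3.549)–(2.000,3.579)
cell (3,2): code 0010 → (3.000,2.311)–(3.383,3.000)
cell (3,3): code 0001 → (3.383,3.000)–(3.000,3.549)
cell (3,5): code 0100 → (3.473,6.000)–(4.000,5.051)
cell (3,6): code 1000 → (4.000,6.788)–(3.473,6.000)
cell (4,4): code 0100 → (4.234,5.000)–(5.000,4.871)
cell (4,5): code 1110 → (4.000,5.051)–(4.234,5.000)
cell (4,6): code 1001 → (5.000,6.972)–(4.000,6.788)
cell (5,4): code 0010 → (5.000,4.871)–(5.159,5.000)
cell (5,5): code 0011 → (5.159,5.000)–(5.740,6.000)
cell (5,6): code 0001 → (5.740,6.000)–(5.000,6.972)
total: 14 segments, chained into 2 closed loop(s), length Σ = 11.704368

segments=14 loops=2 length=11.704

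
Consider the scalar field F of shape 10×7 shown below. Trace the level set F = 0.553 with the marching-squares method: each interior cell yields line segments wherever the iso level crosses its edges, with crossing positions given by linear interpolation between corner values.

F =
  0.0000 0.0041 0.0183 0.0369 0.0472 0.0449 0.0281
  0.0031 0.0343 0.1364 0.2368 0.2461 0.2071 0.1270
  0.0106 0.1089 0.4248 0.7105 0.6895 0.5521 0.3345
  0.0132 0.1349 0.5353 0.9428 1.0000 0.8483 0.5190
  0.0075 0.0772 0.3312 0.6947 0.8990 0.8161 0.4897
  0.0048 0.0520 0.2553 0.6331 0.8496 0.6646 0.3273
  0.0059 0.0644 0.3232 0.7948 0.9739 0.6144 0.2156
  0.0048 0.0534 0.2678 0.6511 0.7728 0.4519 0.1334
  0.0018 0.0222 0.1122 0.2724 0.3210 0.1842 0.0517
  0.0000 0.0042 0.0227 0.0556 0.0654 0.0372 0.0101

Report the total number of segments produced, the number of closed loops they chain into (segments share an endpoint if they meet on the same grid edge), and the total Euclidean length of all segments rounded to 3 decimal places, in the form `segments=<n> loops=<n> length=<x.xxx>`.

cell (1,2): code 0100 → (1.668,3.000)–(2.000,2.449)
cell (1,3): code 1100 → (1.692,4.000)–(1.668,3.000)
cell (1,4): code 1000 → (2.000,4.993)–(1.692,4.000)
cell (2,2): code 0110 → (2.000,2.449)–(3.000,2.043)
cell (2,4): code 1101 → (2.003,5.000)–(2.000,4.993)
cell (2,5): code 1000 → (3.000,5.897)–(2.003,5.000)
cell (3,2): code 0110 → (3.000,2.043)–(4.000,2.610)
cell (3,5): code 1001 → (4.000,5.806)–(3.000,5.897)
cell (4,2): code 0110 → (4.000,2.610)–(5.000,2.788)
cell (4,5): code 1001 → (5.000,5.331)–(4.000,5.806)
cell (5,2): code 0110 → (5.000,2.788)–(6.000,2.487)
cell (5,5): code 1001 → (6.000,5.154)–(5.000,5.331)
cell (6,2): code 0110 → (6.000,2.487)–(7.000,2.744)
cell (6,4): code 1011 → (7.000,4.685)–(6.378,5.000)
cell (6,5): code 0001 → (6.378,5.000)–(6.000,5.154)
cell (7,2): code 0010 → (7.000,2.744)–(7.259,3.000)
cell (7,3): code 0011 → (7.259,3.000)–(7.486,4.000)
cell (7,4): code 0001 → (7.486,4.000)–(7.000,4.685)
total: 18 segments, chained into 1 closed loop(s), length Σ = 15.815110

segments=18 loops=1 length=15.815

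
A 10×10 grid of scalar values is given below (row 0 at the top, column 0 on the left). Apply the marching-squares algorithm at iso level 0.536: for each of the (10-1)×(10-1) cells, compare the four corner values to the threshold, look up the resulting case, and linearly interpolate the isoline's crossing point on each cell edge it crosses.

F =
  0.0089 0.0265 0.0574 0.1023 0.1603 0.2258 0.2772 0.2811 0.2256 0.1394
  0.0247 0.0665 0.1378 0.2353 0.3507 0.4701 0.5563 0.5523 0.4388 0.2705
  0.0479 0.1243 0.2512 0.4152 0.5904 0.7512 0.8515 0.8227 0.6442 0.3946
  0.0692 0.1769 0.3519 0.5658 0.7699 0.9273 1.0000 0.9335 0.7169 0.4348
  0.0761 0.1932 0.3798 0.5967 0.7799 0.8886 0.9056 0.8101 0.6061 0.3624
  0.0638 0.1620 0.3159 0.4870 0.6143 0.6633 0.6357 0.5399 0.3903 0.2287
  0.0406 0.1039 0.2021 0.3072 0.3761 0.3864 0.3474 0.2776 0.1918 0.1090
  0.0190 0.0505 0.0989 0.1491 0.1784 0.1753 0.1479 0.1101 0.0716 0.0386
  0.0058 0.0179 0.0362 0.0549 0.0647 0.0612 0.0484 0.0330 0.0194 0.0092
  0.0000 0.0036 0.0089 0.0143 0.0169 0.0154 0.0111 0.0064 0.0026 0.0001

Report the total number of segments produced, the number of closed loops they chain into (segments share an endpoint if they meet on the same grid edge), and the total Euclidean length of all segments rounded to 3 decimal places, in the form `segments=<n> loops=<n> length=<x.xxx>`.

segments=22 loops=1 length=16.399

cell (0,5): code 0100 → (0.927,6.000)–(1.000,5.765)
cell (0,6): code 1100 → (0.940,7.000)–(0.927,6.000)
cell (0,7): code 1000 → (1.000,7.144)–(0.940,7.000)
cell (1,3): code 0100 → (1.773,4.000)–(2.000,3.689)
cell (1,4): code 1100 → (1.234,5.000)–(1.773,4.000)
cell (1,5): code 1110 → (1.000,5.765)–(1.234,5.000)
cell (1,7): code 1101 → (1.473,8.000)–(1.000,7.144)
cell (1,8): code 1000 → (2.000,8.433)–(1.473,8.000)
cell (2,2): code 0100 → (2.802,3.000)–(3.000,2.861)
cell (2,3): code 1110 → (2.000,3.689)–(2.802,3.000)
cell (2,8): code 1001 → (3.000,8.641)–(2.000,8.433)
cell (3,2): code 0110 → (3.000,2.861)–(4.000,2.720)
cell (3,8): code 1001 → (4.000,8.288)–(3.000,8.641)
cell (4,2): code 0010 → (4.000,2.720)–(4.553,3.000)
cell (4,3): code 0111 → (4.553,3.000)–(5.000,3.385)
cell (4,7): code 1011 → (5.000,7.026)–(4.325,8.000)
cell (4,8): code 0001 → (4.325,8.000)–(4.000,8.288)
cell (5,3): code 0010 → (5.000,3.385)–(5.329,4.000)
cell (5,4): code 0011 → (5.329,4.000)–(5.460,5.000)
cell (5,5): code 0011 → (5.460,5.000)–(5.346,6.000)
cell (5,6): code 0011 → (5.346,6.000)–(5.015,7.000)
cell (5,7): code 0001 → (5.015,7.000)–(5.000,7.026)
total: 22 segments, chained into 1 closed loop(s), length Σ = 16.399002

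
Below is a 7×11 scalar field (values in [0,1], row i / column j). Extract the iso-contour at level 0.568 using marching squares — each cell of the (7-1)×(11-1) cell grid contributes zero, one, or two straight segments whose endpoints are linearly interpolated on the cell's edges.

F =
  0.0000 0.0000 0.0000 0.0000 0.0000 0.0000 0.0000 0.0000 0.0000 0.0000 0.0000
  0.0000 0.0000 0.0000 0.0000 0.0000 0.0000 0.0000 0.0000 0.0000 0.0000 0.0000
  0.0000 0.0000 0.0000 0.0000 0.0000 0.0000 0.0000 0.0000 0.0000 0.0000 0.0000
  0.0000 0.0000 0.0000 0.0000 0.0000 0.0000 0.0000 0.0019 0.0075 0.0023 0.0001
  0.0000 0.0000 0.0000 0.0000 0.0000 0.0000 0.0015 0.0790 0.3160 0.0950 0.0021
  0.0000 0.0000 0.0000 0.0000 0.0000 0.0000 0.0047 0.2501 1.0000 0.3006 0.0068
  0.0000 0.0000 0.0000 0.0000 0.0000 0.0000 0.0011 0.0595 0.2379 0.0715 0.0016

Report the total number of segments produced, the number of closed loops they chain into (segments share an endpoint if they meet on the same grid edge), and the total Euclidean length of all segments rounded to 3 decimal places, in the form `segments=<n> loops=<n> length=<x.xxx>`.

segments=4 loops=1 length=3.385

cell (4,7): code 0100 → (4.368,8.000)–(5.000,7.424)
cell (4,8): code 1000 → (5.000,8.618)–(4.368,8.000)
cell (5,7): code 0010 → (5.000,7.424)–(5.567,8.000)
cell (5,8): code 0001 → (5.567,8.000)–(5.000,8.618)
total: 4 segments, chained into 1 closed loop(s), length Σ = 3.384810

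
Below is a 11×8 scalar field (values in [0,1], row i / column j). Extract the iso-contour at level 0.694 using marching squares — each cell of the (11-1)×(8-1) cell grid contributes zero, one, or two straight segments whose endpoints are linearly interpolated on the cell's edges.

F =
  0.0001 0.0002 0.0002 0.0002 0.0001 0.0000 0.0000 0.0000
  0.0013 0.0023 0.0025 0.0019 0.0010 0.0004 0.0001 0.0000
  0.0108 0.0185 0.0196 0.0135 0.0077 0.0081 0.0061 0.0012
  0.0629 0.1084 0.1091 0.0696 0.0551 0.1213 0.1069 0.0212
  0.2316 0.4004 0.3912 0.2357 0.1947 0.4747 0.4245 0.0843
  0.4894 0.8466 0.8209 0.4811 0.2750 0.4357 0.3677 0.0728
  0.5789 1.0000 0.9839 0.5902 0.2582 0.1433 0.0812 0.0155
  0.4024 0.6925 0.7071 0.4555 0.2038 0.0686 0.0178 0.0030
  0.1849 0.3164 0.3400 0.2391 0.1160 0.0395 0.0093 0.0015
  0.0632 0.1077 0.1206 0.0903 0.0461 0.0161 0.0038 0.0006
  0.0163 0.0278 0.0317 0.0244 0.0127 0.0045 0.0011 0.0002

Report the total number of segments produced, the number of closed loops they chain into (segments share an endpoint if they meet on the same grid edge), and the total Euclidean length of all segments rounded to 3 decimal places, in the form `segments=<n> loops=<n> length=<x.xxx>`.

cell (4,0): code 0100 → (4.658,1.000)–(5.000,0.573)
cell (4,1): code 1100 → (4.705,2.000)–(4.658,1.000)
cell (4,2): code 1000 → (5.000,2.373)–(4.705,2.000)
cell (5,0): code 0110 → (5.000,0.573)–(6.000,0.273)
cell (5,2): code 1001 → (6.000,2.736)–(5.000,2.373)
cell (6,0): code 0010 → (6.000,0.273)–(6.995,1.000)
cell (6,1): code 0111 → (6.995,1.000)–(7.000,1.103)
cell (6,2): code 1001 → (7.000,2.052)–(6.000,2.736)
cell (7,1): code 0010 → (7.000,1.103)–(7.036,2.000)
cell (7,2): code 0001 → (7.036,2.000)–(7.000,2.052)
total: 10 segments, chained into 1 closed loop(s), length Σ = 7.639983

segments=10 loops=1 length=7.640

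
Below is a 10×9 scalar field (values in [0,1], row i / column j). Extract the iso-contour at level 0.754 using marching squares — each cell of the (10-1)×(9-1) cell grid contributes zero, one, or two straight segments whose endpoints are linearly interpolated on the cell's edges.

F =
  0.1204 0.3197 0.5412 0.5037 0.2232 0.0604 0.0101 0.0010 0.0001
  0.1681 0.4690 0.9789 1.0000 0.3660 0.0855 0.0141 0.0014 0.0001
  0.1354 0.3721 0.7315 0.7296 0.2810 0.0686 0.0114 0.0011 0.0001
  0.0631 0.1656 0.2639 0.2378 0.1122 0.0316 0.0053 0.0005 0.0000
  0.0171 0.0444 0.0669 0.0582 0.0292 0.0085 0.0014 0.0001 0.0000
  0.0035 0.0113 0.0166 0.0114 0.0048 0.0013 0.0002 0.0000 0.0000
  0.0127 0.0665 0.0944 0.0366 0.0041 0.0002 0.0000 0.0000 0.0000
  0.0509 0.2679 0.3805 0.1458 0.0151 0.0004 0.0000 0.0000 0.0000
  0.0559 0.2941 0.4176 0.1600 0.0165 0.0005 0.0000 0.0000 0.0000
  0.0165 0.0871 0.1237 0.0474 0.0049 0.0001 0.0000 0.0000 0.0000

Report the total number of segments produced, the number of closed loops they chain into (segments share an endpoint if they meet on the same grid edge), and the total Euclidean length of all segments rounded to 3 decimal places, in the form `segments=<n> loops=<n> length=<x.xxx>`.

segments=6 loops=1 length=5.306

cell (0,1): code 0100 → (0.486,2.000)–(1.000,1.559)
cell (0,2): code 1100 → (0.504,3.000)–(0.486,2.000)
cell (0,3): code 1000 → (1.000,3.388)–(0.504,3.000)
cell (1,1): code 0010 → (1.000,1.559)–(1.909,2.000)
cell (1,2): code 0011 → (1.909,2.000)–(1.910,3.000)
cell (1,3): code 0001 → (1.910,3.000)–(1.000,3.388)
total: 6 segments, chained into 1 closed loop(s), length Σ = 5.306264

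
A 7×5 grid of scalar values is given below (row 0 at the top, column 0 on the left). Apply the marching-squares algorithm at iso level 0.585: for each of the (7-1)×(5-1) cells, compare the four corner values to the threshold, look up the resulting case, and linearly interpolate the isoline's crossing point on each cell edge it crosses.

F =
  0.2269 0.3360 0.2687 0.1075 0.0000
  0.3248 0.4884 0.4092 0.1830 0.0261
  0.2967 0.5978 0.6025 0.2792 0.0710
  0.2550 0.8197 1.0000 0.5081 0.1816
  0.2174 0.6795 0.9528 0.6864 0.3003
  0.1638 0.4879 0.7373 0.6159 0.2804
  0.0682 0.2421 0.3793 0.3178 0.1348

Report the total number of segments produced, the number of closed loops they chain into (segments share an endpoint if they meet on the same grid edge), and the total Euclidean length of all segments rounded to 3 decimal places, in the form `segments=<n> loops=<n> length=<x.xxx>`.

cell (1,0): code 0100 → (1.883,1.000)–(2.000,0.957)
cell (1,1): code 1100 → (1.909,2.000)–(1.883,1.000)
cell (1,2): code 1000 → (2.000,2.054)–(1.909,2.000)
cell (2,0): code 0110 → (2.000,0.957)–(3.000,0.584)
cell (2,2): code 1001 → (3.000,2.844)–(2.000,2.054)
cell (3,0): code 0110 → (3.000,0.584)–(4.000,0.795)
cell (3,2): code 1101 → (3.431,3.000)–(3.000,2.844)
cell (3,3): code 1000 → (4.000,3.263)–(3.431,3.000)
cell (4,0): code 0010 → (4.000,0.795)–(4.493,1.000)
cell (4,1): code 0111 → (4.493,1.000)–(5.000,1.389)
cell (4,3): code 1001 → (5.000,3.092)–(4.000,3.263)
cell (5,1): code 0010 → (5.000,1.389)–(5.425,2.000)
cell (5,2): code 0011 → (5.425,2.000)–(5.104,3.000)
cell (5,3): code 0001 → (5.104,3.000)–(5.000,3.092)
total: 14 segments, chained into 1 closed loop(s), length Σ = 9.799814

segments=14 loops=1 length=9.800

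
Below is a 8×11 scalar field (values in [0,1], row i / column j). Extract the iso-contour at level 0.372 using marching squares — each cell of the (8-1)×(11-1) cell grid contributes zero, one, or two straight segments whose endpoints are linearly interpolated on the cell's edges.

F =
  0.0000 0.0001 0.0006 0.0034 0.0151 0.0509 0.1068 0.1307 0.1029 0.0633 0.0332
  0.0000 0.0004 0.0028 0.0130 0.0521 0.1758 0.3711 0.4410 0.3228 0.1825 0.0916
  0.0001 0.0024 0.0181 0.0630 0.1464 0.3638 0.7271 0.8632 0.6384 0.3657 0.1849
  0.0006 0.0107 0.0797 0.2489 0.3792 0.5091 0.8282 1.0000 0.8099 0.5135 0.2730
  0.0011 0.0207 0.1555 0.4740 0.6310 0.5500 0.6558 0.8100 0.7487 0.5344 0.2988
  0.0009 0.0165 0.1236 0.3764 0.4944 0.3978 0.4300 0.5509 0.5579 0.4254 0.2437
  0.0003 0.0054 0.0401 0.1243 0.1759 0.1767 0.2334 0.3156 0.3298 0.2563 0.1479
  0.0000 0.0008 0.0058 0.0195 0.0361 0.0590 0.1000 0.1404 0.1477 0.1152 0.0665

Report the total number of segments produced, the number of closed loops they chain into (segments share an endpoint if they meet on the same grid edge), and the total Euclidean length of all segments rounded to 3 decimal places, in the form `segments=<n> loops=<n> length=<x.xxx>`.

segments=24 loops=1 length=18.998

cell (0,6): code 0100 → (0.778,7.000)–(1.000,6.013)
cell (0,7): code 1000 → (1.000,7.584)–(0.778,7.000)
cell (1,5): code 0100 → (1.003,6.000)–(2.000,5.023)
cell (1,6): code 1110 → (1.000,6.013)–(1.003,6.000)
cell (1,7): code 1101 → (1.156,8.000)–(1.000,7.584)
cell (1,8): code 1000 → (2.000,8.977)–(1.156,8.000)
cell (2,3): code 0100 → (2.969,4.000)–(3.000,3.945)
cell (2,4): code 1100 → (2.056,5.000)–(2.969,4.000)
cell (2,5): code 1110 → (2.000,5.023)–(2.056,5.000)
cell (2,8): code 1101 → (2.043,9.000)–(2.000,8.977)
cell (2,9): code 1000 → (3.000,9.588)–(2.043,9.000)
cell (3,2): code 0100 → (3.547,3.000)–(4.000,2.680)
cell (3,3): code 1110 → (3.000,3.945)–(3.547,3.000)
cell (3,9): code 1001 → (4.000,9.689)–(3.000,9.588)
cell (4,2): code 0110 → (4.000,2.680)–(5.000,2.983)
cell (4,9): code 1001 → (5.000,9.294)–(4.000,9.689)
cell (5,2): code 0010 → (5.000,2.983)–(5.017,3.000)
cell (5,3): code 0011 → (5.017,3.000)–(5.384,4.000)
cell (5,4): code 0011 → (5.384,4.000)–(5.117,5.000)
cell (5,5): code 0011 → (5.117,5.000)–(5.295,6.000)
cell (5,6): code 0011 → (5.295,6.000)–(5.760,7.000)
cell (5,7): code 0011 → (5.760,7.000)–(5.815,8.000)
cell (5,8): code 0011 → (5.815,8.000)–(5.316,9.000)
cell (5,9): code 0001 → (5.316,9.000)–(5.000,9.294)
total: 24 segments, chained into 1 closed loop(s), length Σ = 18.997929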